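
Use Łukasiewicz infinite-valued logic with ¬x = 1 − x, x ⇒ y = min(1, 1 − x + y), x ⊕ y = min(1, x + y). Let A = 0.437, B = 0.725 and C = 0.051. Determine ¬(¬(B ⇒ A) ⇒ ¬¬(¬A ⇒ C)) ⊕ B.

0.725

B ⇒ A = min(1, 1 − 0.725 + 0.437) = min(1, 0.712) = 0.712
¬(B ⇒ A) = 1 − 0.712 = 0.288
¬A = 1 − 0.437 = 0.563
¬A ⇒ C = min(1, 1 − 0.563 + 0.051) = min(1, 0.488) = 0.488
¬(¬A ⇒ C) = 1 − 0.488 = 0.512
¬¬(¬A ⇒ C) = 1 − 0.512 = 0.488
¬(B ⇒ A) ⇒ ¬¬(¬A ⇒ C) = min(1, 1 − 0.288 + 0.488) = min(1, 1.200) = 1.000
¬(¬(B ⇒ A) ⇒ ¬¬(¬A ⇒ C)) = 1 − 1.000 = 0.000
¬(¬(B ⇒ A) ⇒ ¬¬(¬A ⇒ C)) ⊕ B = min(1, 0.000 + 0.725) = min(1, 0.725) = 0.725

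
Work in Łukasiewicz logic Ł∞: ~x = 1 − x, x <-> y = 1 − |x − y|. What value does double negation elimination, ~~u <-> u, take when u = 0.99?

1.00

~u = 1 − 0.99 = 0.01
~~u = 1 − 0.01 = 0.99
~~u <-> u = 1 − |0.99 − 0.99| = 1 − 0.00 = 1.00
(As expected: always 1 in Ł∞ since negation is involutive.)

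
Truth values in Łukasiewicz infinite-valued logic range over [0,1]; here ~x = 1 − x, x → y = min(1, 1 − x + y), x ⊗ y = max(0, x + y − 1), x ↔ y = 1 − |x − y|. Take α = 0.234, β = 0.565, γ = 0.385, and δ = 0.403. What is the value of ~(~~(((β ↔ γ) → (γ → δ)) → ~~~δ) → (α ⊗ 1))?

0.363

β ↔ γ = 1 − |0.565 − 0.385| = 1 − 0.180 = 0.820
γ → δ = min(1, 1 − 0.385 + 0.403) = min(1, 1.018) = 1.000
(β ↔ γ) → (γ → δ) = min(1, 1 − 0.820 + 1.000) = min(1, 1.180) = 1.000
~δ = 1 − 0.403 = 0.597
~~δ = 1 − 0.597 = 0.403
~~~δ = 1 − 0.403 = 0.597
((β ↔ γ) → (γ → δ)) → ~~~δ = min(1, 1 − 1.000 + 0.597) = min(1, 0.597) = 0.597
~(((β ↔ γ) → (γ → δ)) → ~~~δ) = 1 − 0.597 = 0.403
~~(((β ↔ γ) → (γ → δ)) → ~~~δ) = 1 − 0.403 = 0.597
α ⊗ 1 = max(0, 0.234 + 1.000 − 1) = max(0, 0.234) = 0.234
~~(((β ↔ γ) → (γ → δ)) → ~~~δ) → (α ⊗ 1) = min(1, 1 − 0.597 + 0.234) = min(1, 0.637) = 0.637
~(~~(((β ↔ γ) → (γ → δ)) → ~~~δ) → (α ⊗ 1)) = 1 − 0.637 = 0.363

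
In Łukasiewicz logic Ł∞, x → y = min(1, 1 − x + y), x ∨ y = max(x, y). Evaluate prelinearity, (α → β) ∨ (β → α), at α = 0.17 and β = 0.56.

α → β = min(1, 1 − 0.17 + 0.56) = min(1, 1.39) = 1.00
β → α = min(1, 1 − 0.56 + 0.17) = min(1, 0.61) = 0.61
(α → β) ∨ (β → α) = max(1.00, 0.61) = 1.00
(As expected: a Ł∞-tautology — holds in every MV-chain.)

1.00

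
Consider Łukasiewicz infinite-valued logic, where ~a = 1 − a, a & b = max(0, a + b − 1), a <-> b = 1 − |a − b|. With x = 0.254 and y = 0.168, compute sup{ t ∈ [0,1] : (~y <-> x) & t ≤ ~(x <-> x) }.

0.578

~y = 1 − 0.168 = 0.832
~y <-> x = 1 − |0.832 − 0.254| = 1 − 0.578 = 0.422
So the left factor is ~y <-> x = 0.422.
x <-> x = 1 − |0.254 − 0.254| = 1 − 0.000 = 1.000
~(x <-> x) = 1 − 1.000 = 0.000
So the right-hand bound is ~(x <-> x) = 0.000.
The residuum of the Łukasiewicz t-norm gives the supremum: min(1, 1 − 0.422 + 0.000).
1 − 0.422 + 0.000 = 0.578, so t = min(1, 0.578) = 0.578.
Check: 0.422 & 0.578 = max(0, 0.000) = 0.000 ≤ 0.000.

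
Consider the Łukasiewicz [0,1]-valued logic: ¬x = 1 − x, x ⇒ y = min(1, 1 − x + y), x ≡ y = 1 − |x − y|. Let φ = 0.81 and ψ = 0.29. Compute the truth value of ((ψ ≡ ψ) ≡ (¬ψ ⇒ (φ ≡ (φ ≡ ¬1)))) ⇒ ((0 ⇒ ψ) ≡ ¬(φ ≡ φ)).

ψ ≡ ψ = 1 − |0.29 − 0.29| = 1 − 0.00 = 1.00
¬ψ = 1 − 0.29 = 0.71
¬1 = 1 − 1.00 = 0.00
φ ≡ ¬1 = 1 − |0.81 − 0.00| = 1 − 0.81 = 0.19
φ ≡ (φ ≡ ¬1) = 1 − |0.81 − 0.19| = 1 − 0.62 = 0.38
¬ψ ⇒ (φ ≡ (φ ≡ ¬1)) = min(1, 1 − 0.71 + 0.38) = min(1, 0.67) = 0.67
(ψ ≡ ψ) ≡ (¬ψ ⇒ (φ ≡ (φ ≡ ¬1))) = 1 − |1.00 − 0.67| = 1 − 0.33 = 0.67
0 ⇒ ψ = min(1, 1 − 0.00 + 0.29) = min(1, 1.29) = 1.00
φ ≡ φ = 1 − |0.81 − 0.81| = 1 − 0.00 = 1.00
¬(φ ≡ φ) = 1 − 1.00 = 0.00
(0 ⇒ ψ) ≡ ¬(φ ≡ φ) = 1 − |1.00 − 0.00| = 1 − 1.00 = 0.00
((ψ ≡ ψ) ≡ (¬ψ ⇒ (φ ≡ (φ ≡ ¬1)))) ⇒ ((0 ⇒ ψ) ≡ ¬(φ ≡ φ)) = min(1, 1 − 0.67 + 0.00) = min(1, 0.33) = 0.33

0.33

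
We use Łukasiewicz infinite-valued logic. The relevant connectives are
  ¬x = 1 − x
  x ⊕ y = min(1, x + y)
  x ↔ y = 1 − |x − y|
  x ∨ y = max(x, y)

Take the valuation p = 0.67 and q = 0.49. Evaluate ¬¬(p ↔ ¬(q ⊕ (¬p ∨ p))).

¬p = 1 − 0.67 = 0.33
¬p ∨ p = max(0.33, 0.67) = 0.67
q ⊕ (¬p ∨ p) = min(1, 0.49 + 0.67) = min(1, 1.16) = 1.00
¬(q ⊕ (¬p ∨ p)) = 1 − 1.00 = 0.00
p ↔ ¬(q ⊕ (¬p ∨ p)) = 1 − |0.67 − 0.00| = 1 − 0.67 = 0.33
¬(p ↔ ¬(q ⊕ (¬p ∨ p))) = 1 − 0.33 = 0.67
¬¬(p ↔ ¬(q ⊕ (¬p ∨ p))) = 1 − 0.67 = 0.33

0.33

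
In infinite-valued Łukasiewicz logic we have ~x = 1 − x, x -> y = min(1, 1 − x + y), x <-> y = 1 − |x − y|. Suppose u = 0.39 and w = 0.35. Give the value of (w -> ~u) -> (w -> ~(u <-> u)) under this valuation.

0.65

~u = 1 − 0.39 = 0.61
w -> ~u = min(1, 1 − 0.35 + 0.61) = min(1, 1.26) = 1.00
u <-> u = 1 − |0.39 − 0.39| = 1 − 0.00 = 1.00
~(u <-> u) = 1 − 1.00 = 0.00
w -> ~(u <-> u) = min(1, 1 − 0.35 + 0.00) = min(1, 0.65) = 0.65
(w -> ~u) -> (w -> ~(u <-> u)) = min(1, 1 − 1.00 + 0.65) = min(1, 0.65) = 0.65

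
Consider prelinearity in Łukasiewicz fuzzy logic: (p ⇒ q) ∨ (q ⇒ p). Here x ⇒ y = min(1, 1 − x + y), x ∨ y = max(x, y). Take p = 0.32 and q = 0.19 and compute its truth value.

1.00

p ⇒ q = min(1, 1 − 0.32 + 0.19) = min(1, 0.87) = 0.87
q ⇒ p = min(1, 1 − 0.19 + 0.32) = min(1, 1.13) = 1.00
(p ⇒ q) ∨ (q ⇒ p) = max(0.87, 1.00) = 1.00
(As expected: a Ł∞-tautology — holds in every MV-chain.)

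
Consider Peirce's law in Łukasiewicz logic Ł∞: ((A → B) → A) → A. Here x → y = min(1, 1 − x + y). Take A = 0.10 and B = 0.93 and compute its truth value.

1.00

A → B = min(1, 1 − 0.10 + 0.93) = min(1, 1.83) = 1.00
(A → B) → A = min(1, 1 − 1.00 + 0.10) = min(1, 0.10) = 0.10
((A → B) → A) → A = min(1, 1 − 0.10 + 0.10) = min(1, 1.00) = 1.00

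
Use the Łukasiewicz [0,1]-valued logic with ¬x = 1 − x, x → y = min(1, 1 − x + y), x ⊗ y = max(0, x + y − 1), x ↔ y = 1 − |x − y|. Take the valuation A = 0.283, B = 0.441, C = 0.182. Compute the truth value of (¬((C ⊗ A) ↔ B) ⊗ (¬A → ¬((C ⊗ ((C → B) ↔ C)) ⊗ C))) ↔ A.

C ⊗ A = max(0, 0.182 + 0.283 − 1) = max(0, -0.535) = 0.000
(C ⊗ A) ↔ B = 1 − |0.000 − 0.441| = 1 − 0.441 = 0.559
¬((C ⊗ A) ↔ B) = 1 − 0.559 = 0.441
¬A = 1 − 0.283 = 0.717
C → B = min(1, 1 − 0.182 + 0.441) = min(1, 1.259) = 1.000
(C → B) ↔ C = 1 − |1.000 − 0.182| = 1 − 0.818 = 0.182
C ⊗ ((C → B) ↔ C) = max(0, 0.182 + 0.182 − 1) = max(0, -0.636) = 0.000
(C ⊗ ((C → B) ↔ C)) ⊗ C = max(0, 0.000 + 0.182 − 1) = max(0, -0.818) = 0.000
¬((C ⊗ ((C → B) ↔ C)) ⊗ C) = 1 − 0.000 = 1.000
¬A → ¬((C ⊗ ((C → B) ↔ C)) ⊗ C) = min(1, 1 − 0.717 + 1.000) = min(1, 1.283) = 1.000
¬((C ⊗ A) ↔ B) ⊗ (¬A → ¬((C ⊗ ((C → B) ↔ C)) ⊗ C)) = max(0, 0.441 + 1.000 − 1) = max(0, 0.441) = 0.441
(¬((C ⊗ A) ↔ B) ⊗ (¬A → ¬((C ⊗ ((C → B) ↔ C)) ⊗ C))) ↔ A = 1 − |0.441 − 0.283| = 1 − 0.158 = 0.842

0.842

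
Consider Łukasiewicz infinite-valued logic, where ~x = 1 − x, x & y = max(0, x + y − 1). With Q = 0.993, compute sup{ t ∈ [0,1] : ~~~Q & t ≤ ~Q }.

~Q = 1 − 0.993 = 0.007
~~Q = 1 − 0.007 = 0.993
~~~Q = 1 − 0.993 = 0.007
So the left factor is ~~~Q = 0.007.
So the right-hand bound is ~Q = 0.007.
The residuum of the Łukasiewicz t-norm gives the supremum: min(1, 1 − 0.007 + 0.007).
1 − 0.007 + 0.007 = 1.000, so t = min(1, 1.000) = 1.000.
Check: 0.007 & 1.000 = max(0, 0.007) = 0.007 ≤ 0.007.

1.000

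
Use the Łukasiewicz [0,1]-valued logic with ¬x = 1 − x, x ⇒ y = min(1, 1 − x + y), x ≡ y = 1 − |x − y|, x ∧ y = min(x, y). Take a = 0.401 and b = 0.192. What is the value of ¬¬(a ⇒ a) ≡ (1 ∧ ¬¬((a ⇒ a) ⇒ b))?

0.192

a ⇒ a = min(1, 1 − 0.401 + 0.401) = min(1, 1.000) = 1.000
¬(a ⇒ a) = 1 − 1.000 = 0.000
¬¬(a ⇒ a) = 1 − 0.000 = 1.000
(a ⇒ a) ⇒ b = min(1, 1 − 1.000 + 0.192) = min(1, 0.192) = 0.192
¬((a ⇒ a) ⇒ b) = 1 − 0.192 = 0.808
¬¬((a ⇒ a) ⇒ b) = 1 − 0.808 = 0.192
1 ∧ ¬¬((a ⇒ a) ⇒ b) = min(1.000, 0.192) = 0.192
¬¬(a ⇒ a) ≡ (1 ∧ ¬¬((a ⇒ a) ⇒ b)) = 1 − |1.000 − 0.192| = 1 − 0.808 = 0.192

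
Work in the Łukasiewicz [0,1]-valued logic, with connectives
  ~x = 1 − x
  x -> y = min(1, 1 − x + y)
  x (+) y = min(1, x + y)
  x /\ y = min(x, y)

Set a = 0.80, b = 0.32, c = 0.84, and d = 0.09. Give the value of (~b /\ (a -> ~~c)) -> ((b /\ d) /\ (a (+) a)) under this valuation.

0.41

~b = 1 − 0.32 = 0.68
~c = 1 − 0.84 = 0.16
~~c = 1 − 0.16 = 0.84
a -> ~~c = min(1, 1 − 0.80 + 0.84) = min(1, 1.04) = 1.00
~b /\ (a -> ~~c) = min(0.68, 1.00) = 0.68
b /\ d = min(0.32, 0.09) = 0.09
a (+) a = min(1, 0.80 + 0.80) = min(1, 1.60) = 1.00
(b /\ d) /\ (a (+) a) = min(0.09, 1.00) = 0.09
(~b /\ (a -> ~~c)) -> ((b /\ d) /\ (a (+) a)) = min(1, 1 − 0.68 + 0.09) = min(1, 0.41) = 0.41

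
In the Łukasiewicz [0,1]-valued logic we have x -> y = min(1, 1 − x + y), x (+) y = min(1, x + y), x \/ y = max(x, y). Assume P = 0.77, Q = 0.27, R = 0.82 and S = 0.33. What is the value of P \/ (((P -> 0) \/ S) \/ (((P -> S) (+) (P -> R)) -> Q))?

0.77

P -> 0 = min(1, 1 − 0.77 + 0.00) = min(1, 0.23) = 0.23
(P -> 0) \/ S = max(0.23, 0.33) = 0.33
P -> S = min(1, 1 − 0.77 + 0.33) = min(1, 0.56) = 0.56
P -> R = min(1, 1 − 0.77 + 0.82) = min(1, 1.05) = 1.00
(P -> S) (+) (P -> R) = min(1, 0.56 + 1.00) = min(1, 1.56) = 1.00
((P -> S) (+) (P -> R)) -> Q = min(1, 1 − 1.00 + 0.27) = min(1, 0.27) = 0.27
((P -> 0) \/ S) \/ (((P -> S) (+) (P -> R)) -> Q) = max(0.33, 0.27) = 0.33
P \/ (((P -> 0) \/ S) \/ (((P -> S) (+) (P -> R)) -> Q)) = max(0.77, 0.33) = 0.77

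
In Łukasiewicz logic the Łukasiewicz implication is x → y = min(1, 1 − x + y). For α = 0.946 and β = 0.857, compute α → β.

α → β = min(1, 1 − 0.946 + 0.857) = min(1, 0.911) = 0.911
For comparison, the Gödel implication (1 if x ≤ y else y) would give 0.857.

0.911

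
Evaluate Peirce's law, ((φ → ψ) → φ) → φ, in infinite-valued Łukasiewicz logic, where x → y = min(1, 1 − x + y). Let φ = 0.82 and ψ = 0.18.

φ → ψ = min(1, 1 − 0.82 + 0.18) = min(1, 0.36) = 0.36
(φ → ψ) → φ = min(1, 1 − 0.36 + 0.82) = min(1, 1.46) = 1.00
((φ → ψ) → φ) → φ = min(1, 1 − 1.00 + 0.82) = min(1, 0.82) = 0.82
(The value 0.82 < 1 shows this instance is not satisfied; not a Ł∞-tautology in general.)

0.82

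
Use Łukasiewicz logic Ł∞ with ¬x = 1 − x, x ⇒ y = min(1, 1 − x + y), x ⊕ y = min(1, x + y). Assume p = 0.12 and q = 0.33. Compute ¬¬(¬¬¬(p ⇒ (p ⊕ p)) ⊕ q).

0.33

p ⊕ p = min(1, 0.12 + 0.12) = min(1, 0.24) = 0.24
p ⇒ (p ⊕ p) = min(1, 1 − 0.12 + 0.24) = min(1, 1.12) = 1.00
¬(p ⇒ (p ⊕ p)) = 1 − 1.00 = 0.00
¬¬(p ⇒ (p ⊕ p)) = 1 − 0.00 = 1.00
¬¬¬(p ⇒ (p ⊕ p)) = 1 − 1.00 = 0.00
¬¬¬(p ⇒ (p ⊕ p)) ⊕ q = min(1, 0.00 + 0.33) = min(1, 0.33) = 0.33
¬(¬¬¬(p ⇒ (p ⊕ p)) ⊕ q) = 1 − 0.33 = 0.67
¬¬(¬¬¬(p ⇒ (p ⊕ p)) ⊕ q) = 1 − 0.67 = 0.33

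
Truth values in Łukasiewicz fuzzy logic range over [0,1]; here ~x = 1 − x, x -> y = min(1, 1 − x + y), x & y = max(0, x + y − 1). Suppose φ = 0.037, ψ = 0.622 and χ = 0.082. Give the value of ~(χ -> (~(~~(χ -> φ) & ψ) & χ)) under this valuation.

0.082

χ -> φ = min(1, 1 − 0.082 + 0.037) = min(1, 0.955) = 0.955
~(χ -> φ) = 1 − 0.955 = 0.045
~~(χ -> φ) = 1 − 0.045 = 0.955
~~(χ -> φ) & ψ = max(0, 0.955 + 0.622 − 1) = max(0, 0.577) = 0.577
~(~~(χ -> φ) & ψ) = 1 − 0.577 = 0.423
~(~~(χ -> φ) & ψ) & χ = max(0, 0.423 + 0.082 − 1) = max(0, -0.495) = 0.000
χ -> (~(~~(χ -> φ) & ψ) & χ) = min(1, 1 − 0.082 + 0.000) = min(1, 0.918) = 0.918
~(χ -> (~(~~(χ -> φ) & ψ) & χ)) = 1 − 0.918 = 0.082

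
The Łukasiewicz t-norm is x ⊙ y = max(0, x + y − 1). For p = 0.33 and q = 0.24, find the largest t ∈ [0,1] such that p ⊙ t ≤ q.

0.91

The residuum of the Łukasiewicz t-norm gives the supremum: min(1, 1 − 0.33 + 0.24).
1 − 0.33 + 0.24 = 0.91, so t = min(1, 0.91) = 0.91.
Check: 0.33 ⊙ 0.91 = max(0, 0.24) = 0.24 ≤ 0.24.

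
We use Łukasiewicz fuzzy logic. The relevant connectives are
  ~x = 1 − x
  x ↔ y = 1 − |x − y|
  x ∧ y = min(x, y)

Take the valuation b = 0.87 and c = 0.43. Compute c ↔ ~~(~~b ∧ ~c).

0.86

~b = 1 − 0.87 = 0.13
~~b = 1 − 0.13 = 0.87
~c = 1 − 0.43 = 0.57
~~b ∧ ~c = min(0.87, 0.57) = 0.57
~(~~b ∧ ~c) = 1 − 0.57 = 0.43
~~(~~b ∧ ~c) = 1 − 0.43 = 0.57
c ↔ ~~(~~b ∧ ~c) = 1 − |0.43 − 0.57| = 1 − 0.14 = 0.86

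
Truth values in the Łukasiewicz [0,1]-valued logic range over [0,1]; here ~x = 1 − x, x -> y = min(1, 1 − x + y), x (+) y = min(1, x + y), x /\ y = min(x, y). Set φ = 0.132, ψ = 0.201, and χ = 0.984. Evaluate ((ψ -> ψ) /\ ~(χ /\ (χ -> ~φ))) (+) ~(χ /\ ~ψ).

0.317

ψ -> ψ = min(1, 1 − 0.201 + 0.201) = min(1, 1.000) = 1.000
~φ = 1 − 0.132 = 0.868
χ -> ~φ = min(1, 1 − 0.984 + 0.868) = min(1, 0.884) = 0.884
χ /\ (χ -> ~φ) = min(0.984, 0.884) = 0.884
~(χ /\ (χ -> ~φ)) = 1 − 0.884 = 0.116
(ψ -> ψ) /\ ~(χ /\ (χ -> ~φ)) = min(1.000, 0.116) = 0.116
~ψ = 1 − 0.201 = 0.799
χ /\ ~ψ = min(0.984, 0.799) = 0.799
~(χ /\ ~ψ) = 1 − 0.799 = 0.201
((ψ -> ψ) /\ ~(χ /\ (χ -> ~φ))) (+) ~(χ /\ ~ψ) = min(1, 0.116 + 0.201) = min(1, 0.317) = 0.317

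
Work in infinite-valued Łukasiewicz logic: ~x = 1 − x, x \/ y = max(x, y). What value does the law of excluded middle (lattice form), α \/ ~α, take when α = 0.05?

0.95

~α = 1 − 0.05 = 0.95
α \/ ~α = max(0.05, 0.95) = 0.95
(The value 0.95 < 1 shows this instance is not satisfied; not a Ł∞-tautology — its value is max(a, 1−a).)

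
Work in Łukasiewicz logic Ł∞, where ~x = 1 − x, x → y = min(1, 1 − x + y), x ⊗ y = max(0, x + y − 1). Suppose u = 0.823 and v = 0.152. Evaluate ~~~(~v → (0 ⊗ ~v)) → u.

0.975

~v = 1 − 0.152 = 0.848
0 ⊗ ~v = max(0, 0.000 + 0.848 − 1) = max(0, -0.152) = 0.000
~v → (0 ⊗ ~v) = min(1, 1 − 0.848 + 0.000) = min(1, 0.152) = 0.152
~(~v → (0 ⊗ ~v)) = 1 − 0.152 = 0.848
~~(~v → (0 ⊗ ~v)) = 1 − 0.848 = 0.152
~~~(~v → (0 ⊗ ~v)) = 1 − 0.152 = 0.848
~~~(~v → (0 ⊗ ~v)) → u = min(1, 1 − 0.848 + 0.823) = min(1, 0.975) = 0.975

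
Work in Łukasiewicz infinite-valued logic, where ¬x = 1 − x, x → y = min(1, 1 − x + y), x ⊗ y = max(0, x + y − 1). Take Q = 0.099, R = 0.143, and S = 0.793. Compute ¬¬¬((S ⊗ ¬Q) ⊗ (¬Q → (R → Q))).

0.306

¬Q = 1 − 0.099 = 0.901
S ⊗ ¬Q = max(0, 0.793 + 0.901 − 1) = max(0, 0.694) = 0.694
R → Q = min(1, 1 − 0.143 + 0.099) = min(1, 0.956) = 0.956
¬Q → (R → Q) = min(1, 1 − 0.901 + 0.956) = min(1, 1.055) = 1.000
(S ⊗ ¬Q) ⊗ (¬Q → (R → Q)) = max(0, 0.694 + 1.000 − 1) = max(0, 0.694) = 0.694
¬((S ⊗ ¬Q) ⊗ (¬Q → (R → Q))) = 1 − 0.694 = 0.306
¬¬((S ⊗ ¬Q) ⊗ (¬Q → (R → Q))) = 1 − 0.306 = 0.694
¬¬¬((S ⊗ ¬Q) ⊗ (¬Q → (R → Q))) = 1 − 0.694 = 0.306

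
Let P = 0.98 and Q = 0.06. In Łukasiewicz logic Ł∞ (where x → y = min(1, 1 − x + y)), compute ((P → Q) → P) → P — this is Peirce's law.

P → Q = min(1, 1 − 0.98 + 0.06) = min(1, 0.08) = 0.08
(P → Q) → P = min(1, 1 − 0.08 + 0.98) = min(1, 1.90) = 1.00
((P → Q) → P) → P = min(1, 1 − 1.00 + 0.98) = min(1, 0.98) = 0.98
(The value 0.98 < 1 shows this instance is not satisfied; not a Ł∞-tautology in general.)

0.98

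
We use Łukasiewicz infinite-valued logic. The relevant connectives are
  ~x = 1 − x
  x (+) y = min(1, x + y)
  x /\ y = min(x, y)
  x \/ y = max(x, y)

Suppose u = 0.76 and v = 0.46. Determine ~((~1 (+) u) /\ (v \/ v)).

~1 = 1 − 1.00 = 0.00
~1 (+) u = min(1, 0.00 + 0.76) = min(1, 0.76) = 0.76
v \/ v = max(0.46, 0.46) = 0.46
(~1 (+) u) /\ (v \/ v) = min(0.76, 0.46) = 0.46
~((~1 (+) u) /\ (v \/ v)) = 1 − 0.46 = 0.54

0.54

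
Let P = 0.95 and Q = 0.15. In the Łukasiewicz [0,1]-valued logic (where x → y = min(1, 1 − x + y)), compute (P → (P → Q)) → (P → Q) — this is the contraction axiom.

P → Q = min(1, 1 − 0.95 + 0.15) = min(1, 0.20) = 0.20
P → (P → Q) = min(1, 1 − 0.95 + 0.20) = min(1, 0.25) = 0.25
(P → (P → Q)) → (P → Q) = min(1, 1 − 0.25 + 0.20) = min(1, 0.95) = 0.95
(The value 0.95 < 1 shows this instance is not satisfied; fails in Ł∞ (the t-norm is not idempotent).)

0.95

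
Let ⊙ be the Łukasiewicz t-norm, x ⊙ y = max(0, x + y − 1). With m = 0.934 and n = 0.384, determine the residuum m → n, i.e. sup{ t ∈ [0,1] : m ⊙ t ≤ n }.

The residuum of the Łukasiewicz t-norm gives the supremum: min(1, 1 − 0.934 + 0.384).
1 − 0.934 + 0.384 = 0.450, so t = min(1, 0.450) = 0.450.
Check: 0.934 ⊙ 0.450 = max(0, 0.384) = 0.384 ≤ 0.384.

0.450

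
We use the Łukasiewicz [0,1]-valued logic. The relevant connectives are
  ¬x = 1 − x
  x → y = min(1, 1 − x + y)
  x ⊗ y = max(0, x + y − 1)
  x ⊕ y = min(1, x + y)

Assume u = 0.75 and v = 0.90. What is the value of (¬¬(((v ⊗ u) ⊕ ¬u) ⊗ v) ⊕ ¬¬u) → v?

0.90

v ⊗ u = max(0, 0.90 + 0.75 − 1) = max(0, 0.65) = 0.65
¬u = 1 − 0.75 = 0.25
(v ⊗ u) ⊕ ¬u = min(1, 0.65 + 0.25) = min(1, 0.90) = 0.90
((v ⊗ u) ⊕ ¬u) ⊗ v = max(0, 0.90 + 0.90 − 1) = max(0, 0.80) = 0.80
¬(((v ⊗ u) ⊕ ¬u) ⊗ v) = 1 − 0.80 = 0.20
¬¬(((v ⊗ u) ⊕ ¬u) ⊗ v) = 1 − 0.20 = 0.80
¬¬u = 1 − 0.25 = 0.75
¬¬(((v ⊗ u) ⊕ ¬u) ⊗ v) ⊕ ¬¬u = min(1, 0.80 + 0.75) = min(1, 1.55) = 1.00
(¬¬(((v ⊗ u) ⊕ ¬u) ⊗ v) ⊕ ¬¬u) → v = min(1, 1 − 1.00 + 0.90) = min(1, 0.90) = 0.90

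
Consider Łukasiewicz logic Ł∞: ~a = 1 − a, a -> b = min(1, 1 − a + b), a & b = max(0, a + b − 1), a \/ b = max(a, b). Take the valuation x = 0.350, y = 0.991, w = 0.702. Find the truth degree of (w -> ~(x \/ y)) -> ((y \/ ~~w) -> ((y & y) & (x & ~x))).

0.702

x \/ y = max(0.350, 0.991) = 0.991
~(x \/ y) = 1 − 0.991 = 0.009
w -> ~(x \/ y) = min(1, 1 − 0.702 + 0.009) = min(1, 0.307) = 0.307
~w = 1 − 0.702 = 0.298
~~w = 1 − 0.298 = 0.702
y \/ ~~w = max(0.991, 0.702) = 0.991
y & y = max(0, 0.991 + 0.991 − 1) = max(0, 0.982) = 0.982
~x = 1 − 0.350 = 0.650
x & ~x = max(0, 0.350 + 0.650 − 1) = max(0, 0.000) = 0.000
(y & y) & (x & ~x) = max(0, 0.982 + 0.000 − 1) = max(0, -0.018) = 0.000
(y \/ ~~w) -> ((y & y) & (x & ~x)) = min(1, 1 − 0.991 + 0.000) = min(1, 0.009) = 0.009
(w -> ~(x \/ y)) -> ((y \/ ~~w) -> ((y & y) & (x & ~x))) = min(1, 1 − 0.307 + 0.009) = min(1, 0.702) = 0.702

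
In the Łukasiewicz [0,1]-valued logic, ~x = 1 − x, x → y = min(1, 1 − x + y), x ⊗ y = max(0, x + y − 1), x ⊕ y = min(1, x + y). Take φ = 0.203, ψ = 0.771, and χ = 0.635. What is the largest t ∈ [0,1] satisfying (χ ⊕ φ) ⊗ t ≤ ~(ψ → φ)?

χ ⊕ φ = min(1, 0.635 + 0.203) = min(1, 0.838) = 0.838
So the left factor is χ ⊕ φ = 0.838.
ψ → φ = min(1, 1 − 0.771 + 0.203) = min(1, 0.432) = 0.432
~(ψ → φ) = 1 − 0.432 = 0.568
So the right-hand bound is ~(ψ → φ) = 0.568.
The residuum of the Łukasiewicz t-norm gives the supremum: min(1, 1 − 0.838 + 0.568).
1 − 0.838 + 0.568 = 0.730, so t = min(1, 0.730) = 0.730.
Check: 0.838 ⊗ 0.730 = max(0, 0.568) = 0.568 ≤ 0.568.

0.730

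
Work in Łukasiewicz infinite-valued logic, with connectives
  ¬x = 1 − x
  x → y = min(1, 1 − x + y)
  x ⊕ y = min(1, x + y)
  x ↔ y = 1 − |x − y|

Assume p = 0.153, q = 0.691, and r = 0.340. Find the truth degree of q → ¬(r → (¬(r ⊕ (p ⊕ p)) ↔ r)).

p ⊕ p = min(1, 0.153 + 0.153) = min(1, 0.306) = 0.306
r ⊕ (p ⊕ p) = min(1, 0.340 + 0.306) = min(1, 0.646) = 0.646
¬(r ⊕ (p ⊕ p)) = 1 − 0.646 = 0.354
¬(r ⊕ (p ⊕ p)) ↔ r = 1 − |0.354 − 0.340| = 1 − 0.014 = 0.986
r → (¬(r ⊕ (p ⊕ p)) ↔ r) = min(1, 1 − 0.340 + 0.986) = min(1, 1.646) = 1.000
¬(r → (¬(r ⊕ (p ⊕ p)) ↔ r)) = 1 − 1.000 = 0.000
q → ¬(r → (¬(r ⊕ (p ⊕ p)) ↔ r)) = min(1, 1 − 0.691 + 0.000) = min(1, 0.309) = 0.309

0.309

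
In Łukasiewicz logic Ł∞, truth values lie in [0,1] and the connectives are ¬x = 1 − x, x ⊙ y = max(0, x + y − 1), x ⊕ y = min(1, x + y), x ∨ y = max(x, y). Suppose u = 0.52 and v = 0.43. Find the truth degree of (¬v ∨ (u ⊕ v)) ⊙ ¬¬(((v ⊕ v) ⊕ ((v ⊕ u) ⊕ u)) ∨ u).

0.95

¬v = 1 − 0.43 = 0.57
u ⊕ v = min(1, 0.52 + 0.43) = min(1, 0.95) = 0.95
¬v ∨ (u ⊕ v) = max(0.57, 0.95) = 0.95
v ⊕ v = min(1, 0.43 + 0.43) = min(1, 0.86) = 0.86
v ⊕ u = min(1, 0.43 + 0.52) = min(1, 0.95) = 0.95
(v ⊕ u) ⊕ u = min(1, 0.95 + 0.52) = min(1, 1.47) = 1.00
(v ⊕ v) ⊕ ((v ⊕ u) ⊕ u) = min(1, 0.86 + 1.00) = min(1, 1.86) = 1.00
((v ⊕ v) ⊕ ((v ⊕ u) ⊕ u)) ∨ u = max(1.00, 0.52) = 1.00
¬(((v ⊕ v) ⊕ ((v ⊕ u) ⊕ u)) ∨ u) = 1 − 1.00 = 0.00
¬¬(((v ⊕ v) ⊕ ((v ⊕ u) ⊕ u)) ∨ u) = 1 − 0.00 = 1.00
(¬v ∨ (u ⊕ v)) ⊙ ¬¬(((v ⊕ v) ⊕ ((v ⊕ u) ⊕ u)) ∨ u) = max(0, 0.95 + 1.00 − 1) = max(0, 0.95) = 0.95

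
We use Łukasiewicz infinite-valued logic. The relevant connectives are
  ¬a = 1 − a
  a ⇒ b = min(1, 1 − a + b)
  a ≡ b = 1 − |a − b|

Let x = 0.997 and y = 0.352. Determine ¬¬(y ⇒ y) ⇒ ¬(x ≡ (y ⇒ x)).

0.003

y ⇒ y = min(1, 1 − 0.352 + 0.352) = min(1, 1.000) = 1.000
¬(y ⇒ y) = 1 − 1.000 = 0.000
¬¬(y ⇒ y) = 1 − 0.000 = 1.000
y ⇒ x = min(1, 1 − 0.352 + 0.997) = min(1, 1.645) = 1.000
x ≡ (y ⇒ x) = 1 − |0.997 − 1.000| = 1 − 0.003 = 0.997
¬(x ≡ (y ⇒ x)) = 1 − 0.997 = 0.003
¬¬(y ⇒ y) ⇒ ¬(x ≡ (y ⇒ x)) = min(1, 1 − 1.000 + 0.003) = min(1, 0.003) = 0.003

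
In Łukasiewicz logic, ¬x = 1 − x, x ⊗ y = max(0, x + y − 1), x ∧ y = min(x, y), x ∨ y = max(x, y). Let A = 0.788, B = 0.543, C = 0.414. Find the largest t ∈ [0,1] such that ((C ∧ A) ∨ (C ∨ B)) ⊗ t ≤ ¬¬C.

0.871

C ∧ A = min(0.414, 0.788) = 0.414
C ∨ B = max(0.414, 0.543) = 0.543
(C ∧ A) ∨ (C ∨ B) = max(0.414, 0.543) = 0.543
So the left factor is (C ∧ A) ∨ (C ∨ B) = 0.543.
¬C = 1 − 0.414 = 0.586
¬¬C = 1 − 0.586 = 0.414
So the right-hand bound is ¬¬C = 0.414.
The residuum of the Łukasiewicz t-norm gives the supremum: min(1, 1 − 0.543 + 0.414).
1 − 0.543 + 0.414 = 0.871, so t = min(1, 0.871) = 0.871.
Check: 0.543 ⊗ 0.871 = max(0, 0.414) = 0.414 ≤ 0.414.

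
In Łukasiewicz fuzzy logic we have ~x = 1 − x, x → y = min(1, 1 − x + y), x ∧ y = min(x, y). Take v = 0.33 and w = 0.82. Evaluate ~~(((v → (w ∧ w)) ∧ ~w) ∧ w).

0.18

w ∧ w = min(0.82, 0.82) = 0.82
v → (w ∧ w) = min(1, 1 − 0.33 + 0.82) = min(1, 1.49) = 1.00
~w = 1 − 0.82 = 0.18
(v → (w ∧ w)) ∧ ~w = min(1.00, 0.18) = 0.18
((v → (w ∧ w)) ∧ ~w) ∧ w = min(0.18, 0.82) = 0.18
~(((v → (w ∧ w)) ∧ ~w) ∧ w) = 1 − 0.18 = 0.82
~~(((v → (w ∧ w)) ∧ ~w) ∧ w) = 1 − 0.82 = 0.18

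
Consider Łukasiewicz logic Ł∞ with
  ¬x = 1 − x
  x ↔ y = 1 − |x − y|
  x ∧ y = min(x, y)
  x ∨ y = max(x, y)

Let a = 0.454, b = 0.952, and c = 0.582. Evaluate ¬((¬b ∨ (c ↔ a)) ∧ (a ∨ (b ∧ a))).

0.546

¬b = 1 − 0.952 = 0.048
c ↔ a = 1 − |0.582 − 0.454| = 1 − 0.128 = 0.872
¬b ∨ (c ↔ a) = max(0.048, 0.872) = 0.872
b ∧ a = min(0.952, 0.454) = 0.454
a ∨ (b ∧ a) = max(0.454, 0.454) = 0.454
(¬b ∨ (c ↔ a)) ∧ (a ∨ (b ∧ a)) = min(0.872, 0.454) = 0.454
¬((¬b ∨ (c ↔ a)) ∧ (a ∨ (b ∧ a))) = 1 − 0.454 = 0.546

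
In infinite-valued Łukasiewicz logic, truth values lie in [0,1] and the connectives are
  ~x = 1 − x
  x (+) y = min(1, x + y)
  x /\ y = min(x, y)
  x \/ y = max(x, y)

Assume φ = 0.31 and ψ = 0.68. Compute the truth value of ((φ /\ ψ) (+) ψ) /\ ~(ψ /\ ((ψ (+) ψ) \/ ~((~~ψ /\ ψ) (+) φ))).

φ /\ ψ = min(0.31, 0.68) = 0.31
(φ /\ ψ) (+) ψ = min(1, 0.31 + 0.68) = min(1, 0.99) = 0.99
ψ (+) ψ = min(1, 0.68 + 0.68) = min(1, 1.36) = 1.00
~ψ = 1 − 0.68 = 0.32
~~ψ = 1 − 0.32 = 0.68
~~ψ /\ ψ = min(0.68, 0.68) = 0.68
(~~ψ /\ ψ) (+) φ = min(1, 0.68 + 0.31) = min(1, 0.99) = 0.99
~((~~ψ /\ ψ) (+) φ) = 1 − 0.99 = 0.01
(ψ (+) ψ) \/ ~((~~ψ /\ ψ) (+) φ) = max(1.00, 0.01) = 1.00
ψ /\ ((ψ (+) ψ) \/ ~((~~ψ /\ ψ) (+) φ)) = min(0.68, 1.00) = 0.68
~(ψ /\ ((ψ (+) ψ) \/ ~((~~ψ /\ ψ) (+) φ))) = 1 − 0.68 = 0.32
((φ /\ ψ) (+) ψ) /\ ~(ψ /\ ((ψ (+) ψ) \/ ~((~~ψ /\ ψ) (+) φ))) = min(0.99, 0.32) = 0.32

0.32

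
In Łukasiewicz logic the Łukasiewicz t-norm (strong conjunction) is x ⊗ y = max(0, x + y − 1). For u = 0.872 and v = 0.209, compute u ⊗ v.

0.081

u ⊗ v = max(0, 0.872 + 0.209 − 1) = max(0, 0.081) = 0.081
For comparison, the Gödel (minimum) t-norm min(x, y) would give 0.209.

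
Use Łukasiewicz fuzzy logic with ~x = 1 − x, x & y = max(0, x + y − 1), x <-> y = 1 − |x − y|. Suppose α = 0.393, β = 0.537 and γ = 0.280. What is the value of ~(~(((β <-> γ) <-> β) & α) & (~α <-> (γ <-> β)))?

β <-> γ = 1 − |0.537 − 0.280| = 1 − 0.257 = 0.743
(β <-> γ) <-> β = 1 − |0.743 − 0.537| = 1 − 0.206 = 0.794
((β <-> γ) <-> β) & α = max(0, 0.794 + 0.393 − 1) = max(0, 0.187) = 0.187
~(((β <-> γ) <-> β) & α) = 1 − 0.187 = 0.813
~α = 1 − 0.393 = 0.607
γ <-> β = 1 − |0.280 − 0.537| = 1 − 0.257 = 0.743
~α <-> (γ <-> β) = 1 − |0.607 − 0.743| = 1 − 0.136 = 0.864
~(((β <-> γ) <-> β) & α) & (~α <-> (γ <-> β)) = max(0, 0.813 + 0.864 − 1) = max(0, 0.677) = 0.677
~(~(((β <-> γ) <-> β) & α) & (~α <-> (γ <-> β))) = 1 − 0.677 = 0.323

0.323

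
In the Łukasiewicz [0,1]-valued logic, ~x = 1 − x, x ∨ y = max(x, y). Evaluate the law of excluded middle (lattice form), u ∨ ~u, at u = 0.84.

0.84

~u = 1 − 0.84 = 0.16
u ∨ ~u = max(0.84, 0.16) = 0.84
(The value 0.84 < 1 shows this instance is not satisfied; not a Ł∞-tautology — its value is max(a, 1−a).)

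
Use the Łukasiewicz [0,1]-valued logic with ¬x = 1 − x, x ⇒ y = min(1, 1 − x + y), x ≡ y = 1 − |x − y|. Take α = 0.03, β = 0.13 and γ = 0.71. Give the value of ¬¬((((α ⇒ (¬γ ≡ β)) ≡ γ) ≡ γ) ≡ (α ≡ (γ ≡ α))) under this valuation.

0.71

¬γ = 1 − 0.71 = 0.29
¬γ ≡ β = 1 − |0.29 − 0.13| = 1 − 0.16 = 0.84
α ⇒ (¬γ ≡ β) = min(1, 1 − 0.03 + 0.84) = min(1, 1.81) = 1.00
(α ⇒ (¬γ ≡ β)) ≡ γ = 1 − |1.00 − 0.71| = 1 − 0.29 = 0.71
((α ⇒ (¬γ ≡ β)) ≡ γ) ≡ γ = 1 − |0.71 − 0.71| = 1 − 0.00 = 1.00
γ ≡ α = 1 − |0.71 − 0.03| = 1 − 0.68 = 0.32
α ≡ (γ ≡ α) = 1 − |0.03 − 0.32| = 1 − 0.29 = 0.71
(((α ⇒ (¬γ ≡ β)) ≡ γ) ≡ γ) ≡ (α ≡ (γ ≡ α)) = 1 − |1.00 − 0.71| = 1 − 0.29 = 0.71
¬((((α ⇒ (¬γ ≡ β)) ≡ γ) ≡ γ) ≡ (α ≡ (γ ≡ α))) = 1 − 0.71 = 0.29
¬¬((((α ⇒ (¬γ ≡ β)) ≡ γ) ≡ γ) ≡ (α ≡ (γ ≡ α))) = 1 − 0.29 = 0.71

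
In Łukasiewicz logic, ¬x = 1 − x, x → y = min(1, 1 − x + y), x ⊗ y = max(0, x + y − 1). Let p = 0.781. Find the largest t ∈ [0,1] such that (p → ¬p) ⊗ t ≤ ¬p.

0.781

¬p = 1 − 0.781 = 0.219
p → ¬p = min(1, 1 − 0.781 + 0.219) = min(1, 0.438) = 0.438
So the left factor is p → ¬p = 0.438.
So the right-hand bound is ¬p = 0.219.
The residuum of the Łukasiewicz t-norm gives the supremum: min(1, 1 − 0.438 + 0.219).
1 − 0.438 + 0.219 = 0.781, so t = min(1, 0.781) = 0.781.
Check: 0.438 ⊗ 0.781 = max(0, 0.219) = 0.219 ≤ 0.219.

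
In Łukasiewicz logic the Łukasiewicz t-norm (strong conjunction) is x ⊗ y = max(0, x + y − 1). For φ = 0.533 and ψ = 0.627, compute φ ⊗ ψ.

0.160

φ ⊗ ψ = max(0, 0.533 + 0.627 − 1) = max(0, 0.160) = 0.160
For comparison, the Gödel (minimum) t-norm min(x, y) would give 0.533.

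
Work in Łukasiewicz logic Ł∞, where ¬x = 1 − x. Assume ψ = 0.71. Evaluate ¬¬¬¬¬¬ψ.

¬ψ = 1 − 0.71 = 0.29
¬¬ψ = 1 − 0.29 = 0.71
¬¬¬ψ = 1 − 0.71 = 0.29
¬¬¬¬ψ = 1 − 0.29 = 0.71
¬¬¬¬¬ψ = 1 − 0.71 = 0.29
¬¬¬¬¬¬ψ = 1 − 0.29 = 0.71

0.71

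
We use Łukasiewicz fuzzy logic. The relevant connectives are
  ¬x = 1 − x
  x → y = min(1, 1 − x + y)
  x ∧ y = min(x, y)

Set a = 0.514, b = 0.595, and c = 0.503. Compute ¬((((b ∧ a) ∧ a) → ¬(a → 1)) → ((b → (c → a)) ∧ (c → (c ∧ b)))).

0.000

b ∧ a = min(0.595, 0.514) = 0.514
(b ∧ a) ∧ a = min(0.514, 0.514) = 0.514
a → 1 = min(1, 1 − 0.514 + 1.000) = min(1, 1.486) = 1.000
¬(a → 1) = 1 − 1.000 = 0.000
((b ∧ a) ∧ a) → ¬(a → 1) = min(1, 1 − 0.514 + 0.000) = min(1, 0.486) = 0.486
c → a = min(1, 1 − 0.503 + 0.514) = min(1, 1.011) = 1.000
b → (c → a) = min(1, 1 − 0.595 + 1.000) = min(1, 1.405) = 1.000
c ∧ b = min(0.503, 0.595) = 0.503
c → (c ∧ b) = min(1, 1 − 0.503 + 0.503) = min(1, 1.000) = 1.000
(b → (c → a)) ∧ (c → (c ∧ b)) = min(1.000, 1.000) = 1.000
(((b ∧ a) ∧ a) → ¬(a → 1)) → ((b → (c → a)) ∧ (c → (c ∧ b))) = min(1, 1 − 0.486 + 1.000) = min(1, 1.514) = 1.000
¬((((b ∧ a) ∧ a) → ¬(a → 1)) → ((b → (c → a)) ∧ (c → (c ∧ b)))) = 1 − 1.000 = 0.000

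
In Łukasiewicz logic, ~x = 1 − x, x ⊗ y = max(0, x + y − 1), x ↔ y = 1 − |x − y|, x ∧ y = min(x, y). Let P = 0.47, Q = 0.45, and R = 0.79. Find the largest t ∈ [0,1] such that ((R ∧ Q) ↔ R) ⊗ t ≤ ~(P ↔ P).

0.34

R ∧ Q = min(0.79, 0.45) = 0.45
(R ∧ Q) ↔ R = 1 − |0.45 − 0.79| = 1 − 0.34 = 0.66
So the left factor is (R ∧ Q) ↔ R = 0.66.
P ↔ P = 1 − |0.47 − 0.47| = 1 − 0.00 = 1.00
~(P ↔ P) = 1 − 1.00 = 0.00
So the right-hand bound is ~(P ↔ P) = 0.00.
The residuum of the Łukasiewicz t-norm gives the supremum: min(1, 1 − 0.66 + 0.00).
1 − 0.66 + 0.00 = 0.34, so t = min(1, 0.34) = 0.34.
Check: 0.66 ⊗ 0.34 = max(0, 0.00) = 0.00 ≤ 0.00.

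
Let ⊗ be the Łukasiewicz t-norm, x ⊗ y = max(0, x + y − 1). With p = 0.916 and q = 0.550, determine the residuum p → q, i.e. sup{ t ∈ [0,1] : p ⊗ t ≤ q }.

0.634

The residuum of the Łukasiewicz t-norm gives the supremum: min(1, 1 − 0.916 + 0.550).
1 − 0.916 + 0.550 = 0.634, so t = min(1, 0.634) = 0.634.
Check: 0.916 ⊗ 0.634 = max(0, 0.550) = 0.550 ≤ 0.550.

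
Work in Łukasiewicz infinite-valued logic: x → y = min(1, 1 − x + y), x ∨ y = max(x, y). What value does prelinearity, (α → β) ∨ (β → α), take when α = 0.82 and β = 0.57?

1.00

α → β = min(1, 1 − 0.82 + 0.57) = min(1, 0.75) = 0.75
β → α = min(1, 1 − 0.57 + 0.82) = min(1, 1.25) = 1.00
(α → β) ∨ (β → α) = max(0.75, 1.00) = 1.00
(As expected: a Ł∞-tautology — holds in every MV-chain.)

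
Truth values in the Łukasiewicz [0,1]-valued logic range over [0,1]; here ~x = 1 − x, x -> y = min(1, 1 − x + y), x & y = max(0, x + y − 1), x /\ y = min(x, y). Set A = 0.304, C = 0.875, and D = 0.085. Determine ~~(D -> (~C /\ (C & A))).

~C = 1 − 0.875 = 0.125
C & A = max(0, 0.875 + 0.304 − 1) = max(0, 0.179) = 0.179
~C /\ (C & A) = min(0.125, 0.179) = 0.125
D -> (~C /\ (C & A)) = min(1, 1 − 0.085 + 0.125) = min(1, 1.040) = 1.000
~(D -> (~C /\ (C & A))) = 1 − 1.000 = 0.000
~~(D -> (~C /\ (C & A))) = 1 − 0.000 = 1.000

1.000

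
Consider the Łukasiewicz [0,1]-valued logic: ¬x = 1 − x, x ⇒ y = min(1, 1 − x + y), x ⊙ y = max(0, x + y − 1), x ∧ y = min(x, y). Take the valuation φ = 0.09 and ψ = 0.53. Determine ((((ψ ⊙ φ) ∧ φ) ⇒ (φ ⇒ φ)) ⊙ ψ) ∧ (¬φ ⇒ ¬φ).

ψ ⊙ φ = max(0, 0.53 + 0.09 − 1) = max(0, -0.38) = 0.00
(ψ ⊙ φ) ∧ φ = min(0.00, 0.09) = 0.00
φ ⇒ φ = min(1, 1 − 0.09 + 0.09) = min(1, 1.00) = 1.00
((ψ ⊙ φ) ∧ φ) ⇒ (φ ⇒ φ) = min(1, 1 − 0.00 + 1.00) = min(1, 2.00) = 1.00
(((ψ ⊙ φ) ∧ φ) ⇒ (φ ⇒ φ)) ⊙ ψ = max(0, 1.00 + 0.53 − 1) = max(0, 0.53) = 0.53
¬φ = 1 − 0.09 = 0.91
¬φ ⇒ ¬φ = min(1, 1 − 0.91 + 0.91) = min(1, 1.00) = 1.00
((((ψ ⊙ φ) ∧ φ) ⇒ (φ ⇒ φ)) ⊙ ψ) ∧ (¬φ ⇒ ¬φ) = min(0.53, 1.00) = 0.53

0.53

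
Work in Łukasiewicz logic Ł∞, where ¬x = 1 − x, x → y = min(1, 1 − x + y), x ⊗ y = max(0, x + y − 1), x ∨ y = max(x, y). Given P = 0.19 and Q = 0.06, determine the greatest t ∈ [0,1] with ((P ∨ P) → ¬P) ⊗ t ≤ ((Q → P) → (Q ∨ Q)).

P ∨ P = max(0.19, 0.19) = 0.19
¬P = 1 − 0.19 = 0.81
(P ∨ P) → ¬P = min(1, 1 − 0.19 + 0.81) = min(1, 1.62) = 1.00
So the left factor is (P ∨ P) → ¬P = 1.00.
Q → P = min(1, 1 − 0.06 + 0.19) = min(1, 1.13) = 1.00
Q ∨ Q = max(0.06, 0.06) = 0.06
(Q → P) → (Q ∨ Q) = min(1, 1 − 1.00 + 0.06) = min(1, 0.06) = 0.06
So the right-hand bound is (Q → P) → (Q ∨ Q) = 0.06.
The residuum of the Łukasiewicz t-norm gives the supremum: min(1, 1 − 1.00 + 0.06).
1 − 1.00 + 0.06 = 0.06, so t = min(1, 0.06) = 0.06.
Check: 1.00 ⊗ 0.06 = max(0, 0.06) = 0.06 ≤ 0.06.

0.06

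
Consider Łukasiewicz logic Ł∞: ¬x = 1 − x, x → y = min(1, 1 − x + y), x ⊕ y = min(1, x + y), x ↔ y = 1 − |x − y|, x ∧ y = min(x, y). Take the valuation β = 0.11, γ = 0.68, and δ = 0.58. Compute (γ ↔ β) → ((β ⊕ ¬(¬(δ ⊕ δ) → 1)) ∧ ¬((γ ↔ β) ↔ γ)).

0.68

γ ↔ β = 1 − |0.68 − 0.11| = 1 − 0.57 = 0.43
δ ⊕ δ = min(1, 0.58 + 0.58) = min(1, 1.16) = 1.00
¬(δ ⊕ δ) = 1 − 1.00 = 0.00
¬(δ ⊕ δ) → 1 = min(1, 1 − 0.00 + 1.00) = min(1, 2.00) = 1.00
¬(¬(δ ⊕ δ) → 1) = 1 − 1.00 = 0.00
β ⊕ ¬(¬(δ ⊕ δ) → 1) = min(1, 0.11 + 0.00) = min(1, 0.11) = 0.11
(γ ↔ β) ↔ γ = 1 − |0.43 − 0.68| = 1 − 0.25 = 0.75
¬((γ ↔ β) ↔ γ) = 1 − 0.75 = 0.25
(β ⊕ ¬(¬(δ ⊕ δ) → 1)) ∧ ¬((γ ↔ β) ↔ γ) = min(0.11, 0.25) = 0.11
(γ ↔ β) → ((β ⊕ ¬(¬(δ ⊕ δ) → 1)) ∧ ¬((γ ↔ β) ↔ γ)) = min(1, 1 − 0.43 + 0.11) = min(1, 0.68) = 0.68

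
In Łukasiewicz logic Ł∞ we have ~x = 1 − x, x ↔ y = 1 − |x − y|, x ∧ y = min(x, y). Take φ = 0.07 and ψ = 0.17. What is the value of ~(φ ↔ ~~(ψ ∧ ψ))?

0.10

ψ ∧ ψ = min(0.17, 0.17) = 0.17
~(ψ ∧ ψ) = 1 − 0.17 = 0.83
~~(ψ ∧ ψ) = 1 − 0.83 = 0.17
φ ↔ ~~(ψ ∧ ψ) = 1 − |0.07 − 0.17| = 1 − 0.10 = 0.90
~(φ ↔ ~~(ψ ∧ ψ)) = 1 − 0.90 = 0.10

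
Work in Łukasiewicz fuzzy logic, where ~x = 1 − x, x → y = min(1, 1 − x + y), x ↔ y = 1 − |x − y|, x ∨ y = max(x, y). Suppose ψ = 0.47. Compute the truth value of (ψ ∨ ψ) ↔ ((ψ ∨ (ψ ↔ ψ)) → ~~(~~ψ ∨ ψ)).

1.00

ψ ∨ ψ = max(0.47, 0.47) = 0.47
ψ ↔ ψ = 1 − |0.47 − 0.47| = 1 − 0.00 = 1.00
ψ ∨ (ψ ↔ ψ) = max(0.47, 1.00) = 1.00
~ψ = 1 − 0.47 = 0.53
~~ψ = 1 − 0.53 = 0.47
~~ψ ∨ ψ = max(0.47, 0.47) = 0.47
~(~~ψ ∨ ψ) = 1 − 0.47 = 0.53
~~(~~ψ ∨ ψ) = 1 − 0.53 = 0.47
(ψ ∨ (ψ ↔ ψ)) → ~~(~~ψ ∨ ψ) = min(1, 1 − 1.00 + 0.47) = min(1, 0.47) = 0.47
(ψ ∨ ψ) ↔ ((ψ ∨ (ψ ↔ ψ)) → ~~(~~ψ ∨ ψ)) = 1 − |0.47 − 0.47| = 1 − 0.00 = 1.00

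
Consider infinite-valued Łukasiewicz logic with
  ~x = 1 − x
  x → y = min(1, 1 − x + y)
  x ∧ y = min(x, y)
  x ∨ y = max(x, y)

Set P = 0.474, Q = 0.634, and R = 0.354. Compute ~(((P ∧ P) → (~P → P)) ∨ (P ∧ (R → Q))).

P ∧ P = min(0.474, 0.474) = 0.474
~P = 1 − 0.474 = 0.526
~P → P = min(1, 1 − 0.526 + 0.474) = min(1, 0.948) = 0.948
(P ∧ P) → (~P → P) = min(1, 1 − 0.474 + 0.948) = min(1, 1.474) = 1.000
R → Q = min(1, 1 − 0.354 + 0.634) = min(1, 1.280) = 1.000
P ∧ (R → Q) = min(0.474, 1.000) = 0.474
((P ∧ P) → (~P → P)) ∨ (P ∧ (R → Q)) = max(1.000, 0.474) = 1.000
~(((P ∧ P) → (~P → P)) ∨ (P ∧ (R → Q))) = 1 − 1.000 = 0.000

0.000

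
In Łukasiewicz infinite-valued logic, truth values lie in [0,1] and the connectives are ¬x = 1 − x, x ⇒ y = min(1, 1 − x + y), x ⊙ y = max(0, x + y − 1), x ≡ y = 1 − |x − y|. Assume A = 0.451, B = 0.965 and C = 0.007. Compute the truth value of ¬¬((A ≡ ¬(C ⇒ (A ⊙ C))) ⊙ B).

A ⊙ C = max(0, 0.451 + 0.007 − 1) = max(0, -0.542) = 0.000
C ⇒ (A ⊙ C) = min(1, 1 − 0.007 + 0.000) = min(1, 0.993) = 0.993
¬(C ⇒ (A ⊙ C)) = 1 − 0.993 = 0.007
A ≡ ¬(C ⇒ (A ⊙ C)) = 1 − |0.451 − 0.007| = 1 − 0.444 = 0.556
(A ≡ ¬(C ⇒ (A ⊙ C))) ⊙ B = max(0, 0.556 + 0.965 − 1) = max(0, 0.521) = 0.521
¬((A ≡ ¬(C ⇒ (A ⊙ C))) ⊙ B) = 1 − 0.521 = 0.479
¬¬((A ≡ ¬(C ⇒ (A ⊙ C))) ⊙ B) = 1 − 0.479 = 0.521

0.521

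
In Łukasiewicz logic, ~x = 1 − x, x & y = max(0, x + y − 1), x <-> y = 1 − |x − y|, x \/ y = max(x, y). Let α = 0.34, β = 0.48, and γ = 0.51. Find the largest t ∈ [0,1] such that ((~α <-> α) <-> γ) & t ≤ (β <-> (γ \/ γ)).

~α = 1 − 0.34 = 0.66
~α <-> α = 1 − |0.66 − 0.34| = 1 − 0.32 = 0.68
(~α <-> α) <-> γ = 1 − |0.68 − 0.51| = 1 − 0.17 = 0.83
So the left factor is (~α <-> α) <-> γ = 0.83.
γ \/ γ = max(0.51, 0.51) = 0.51
β <-> (γ \/ γ) = 1 − |0.48 − 0.51| = 1 − 0.03 = 0.97
So the right-hand bound is β <-> (γ \/ γ) = 0.97.
The residuum of the Łukasiewicz t-norm gives the supremum: min(1, 1 − 0.83 + 0.97).
1 − 0.83 + 0.97 = 1.14, so t = min(1, 1.14) = 1.00.
Check: 0.83 & 1.00 = max(0, 0.83) = 0.83 ≤ 0.97.

1.00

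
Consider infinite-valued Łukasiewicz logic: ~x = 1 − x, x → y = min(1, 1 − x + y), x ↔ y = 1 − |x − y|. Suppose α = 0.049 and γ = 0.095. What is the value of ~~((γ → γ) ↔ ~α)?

0.951

γ → γ = min(1, 1 − 0.095 + 0.095) = min(1, 1.000) = 1.000
~α = 1 − 0.049 = 0.951
(γ → γ) ↔ ~α = 1 − |1.000 − 0.951| = 1 − 0.049 = 0.951
~((γ → γ) ↔ ~α) = 1 − 0.951 = 0.049
~~((γ → γ) ↔ ~α) = 1 − 0.049 = 0.951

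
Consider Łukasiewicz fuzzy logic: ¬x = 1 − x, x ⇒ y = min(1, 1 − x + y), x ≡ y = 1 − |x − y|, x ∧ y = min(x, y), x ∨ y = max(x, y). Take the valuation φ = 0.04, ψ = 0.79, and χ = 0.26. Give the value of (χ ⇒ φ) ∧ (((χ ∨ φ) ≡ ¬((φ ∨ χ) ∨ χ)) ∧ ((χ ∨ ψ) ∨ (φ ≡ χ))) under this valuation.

χ ⇒ φ = min(1, 1 − 0.26 + 0.04) = min(1, 0.78) = 0.78
χ ∨ φ = max(0.26, 0.04) = 0.26
φ ∨ χ = max(0.04, 0.26) = 0.26
(φ ∨ χ) ∨ χ = max(0.26, 0.26) = 0.26
¬((φ ∨ χ) ∨ χ) = 1 − 0.26 = 0.74
(χ ∨ φ) ≡ ¬((φ ∨ χ) ∨ χ) = 1 − |0.26 − 0.74| = 1 − 0.48 = 0.52
χ ∨ ψ = max(0.26, 0.79) = 0.79
φ ≡ χ = 1 − |0.04 − 0.26| = 1 − 0.22 = 0.78
(χ ∨ ψ) ∨ (φ ≡ χ) = max(0.79, 0.78) = 0.79
((χ ∨ φ) ≡ ¬((φ ∨ χ) ∨ χ)) ∧ ((χ ∨ ψ) ∨ (φ ≡ χ)) = min(0.52, 0.79) = 0.52
(χ ⇒ φ) ∧ (((χ ∨ φ) ≡ ¬((φ ∨ χ) ∨ χ)) ∧ ((χ ∨ ψ) ∨ (φ ≡ χ))) = min(0.78, 0.52) = 0.52

0.52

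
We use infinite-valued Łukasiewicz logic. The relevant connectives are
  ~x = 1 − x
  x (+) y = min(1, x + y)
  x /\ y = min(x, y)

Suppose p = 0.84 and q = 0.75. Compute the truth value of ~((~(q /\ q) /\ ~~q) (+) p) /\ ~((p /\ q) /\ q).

q /\ q = min(0.75, 0.75) = 0.75
~(q /\ q) = 1 − 0.75 = 0.25
~q = 1 − 0.75 = 0.25
~~q = 1 − 0.25 = 0.75
~(q /\ q) /\ ~~q = min(0.25, 0.75) = 0.25
(~(q /\ q) /\ ~~q) (+) p = min(1, 0.25 + 0.84) = min(1, 1.09) = 1.00
~((~(q /\ q) /\ ~~q) (+) p) = 1 − 1.00 = 0.00
p /\ q = min(0.84, 0.75) = 0.75
(p /\ q) /\ q = min(0.75, 0.75) = 0.75
~((p /\ q) /\ q) = 1 − 0.75 = 0.25
~((~(q /\ q) /\ ~~q) (+) p) /\ ~((p /\ q) /\ q) = min(0.00, 0.25) = 0.00

0.00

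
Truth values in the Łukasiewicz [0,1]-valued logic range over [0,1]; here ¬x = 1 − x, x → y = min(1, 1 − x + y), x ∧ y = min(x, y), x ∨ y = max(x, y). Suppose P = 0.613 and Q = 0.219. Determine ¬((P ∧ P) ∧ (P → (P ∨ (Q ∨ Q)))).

P ∧ P = min(0.613, 0.613) = 0.613
Q ∨ Q = max(0.219, 0.219) = 0.219
P ∨ (Q ∨ Q) = max(0.613, 0.219) = 0.613
P → (P ∨ (Q ∨ Q)) = min(1, 1 − 0.613 + 0.613) = min(1, 1.000) = 1.000
(P ∧ P) ∧ (P → (P ∨ (Q ∨ Q))) = min(0.613, 1.000) = 0.613
¬((P ∧ P) ∧ (P → (P ∨ (Q ∨ Q)))) = 1 − 0.613 = 0.387

0.387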